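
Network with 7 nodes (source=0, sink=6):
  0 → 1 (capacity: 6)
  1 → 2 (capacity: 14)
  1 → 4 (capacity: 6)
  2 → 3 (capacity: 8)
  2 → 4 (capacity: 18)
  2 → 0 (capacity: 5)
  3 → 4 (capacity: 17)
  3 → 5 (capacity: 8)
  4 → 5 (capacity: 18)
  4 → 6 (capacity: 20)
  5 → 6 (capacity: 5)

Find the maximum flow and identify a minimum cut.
Max flow = 6, Min cut edges: (0,1)

Maximum flow: 6
Minimum cut: (0,1)
Partition: S = [0], T = [1, 2, 3, 4, 5, 6]

Max-flow min-cut theorem verified: both equal 6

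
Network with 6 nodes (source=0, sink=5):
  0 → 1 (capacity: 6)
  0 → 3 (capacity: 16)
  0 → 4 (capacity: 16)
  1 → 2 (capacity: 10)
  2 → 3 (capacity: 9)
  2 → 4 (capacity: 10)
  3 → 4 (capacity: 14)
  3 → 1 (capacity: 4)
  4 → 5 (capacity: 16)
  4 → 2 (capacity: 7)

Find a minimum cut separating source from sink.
Min cut value = 16, edges: (4,5)

Min cut value: 16
Partition: S = [0, 1, 2, 3, 4], T = [5]
Cut edges: (4,5)

By max-flow min-cut theorem, max flow = min cut = 16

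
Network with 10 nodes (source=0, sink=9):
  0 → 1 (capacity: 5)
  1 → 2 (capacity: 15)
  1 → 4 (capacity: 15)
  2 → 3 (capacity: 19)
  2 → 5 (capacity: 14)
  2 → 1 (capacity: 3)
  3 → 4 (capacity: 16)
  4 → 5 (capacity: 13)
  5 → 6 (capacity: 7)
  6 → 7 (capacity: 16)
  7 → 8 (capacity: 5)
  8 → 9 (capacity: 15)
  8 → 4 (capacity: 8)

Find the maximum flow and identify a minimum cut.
Max flow = 5, Min cut edges: (7,8)

Maximum flow: 5
Minimum cut: (7,8)
Partition: S = [0, 1, 2, 3, 4, 5, 6, 7], T = [8, 9]

Max-flow min-cut theorem verified: both equal 5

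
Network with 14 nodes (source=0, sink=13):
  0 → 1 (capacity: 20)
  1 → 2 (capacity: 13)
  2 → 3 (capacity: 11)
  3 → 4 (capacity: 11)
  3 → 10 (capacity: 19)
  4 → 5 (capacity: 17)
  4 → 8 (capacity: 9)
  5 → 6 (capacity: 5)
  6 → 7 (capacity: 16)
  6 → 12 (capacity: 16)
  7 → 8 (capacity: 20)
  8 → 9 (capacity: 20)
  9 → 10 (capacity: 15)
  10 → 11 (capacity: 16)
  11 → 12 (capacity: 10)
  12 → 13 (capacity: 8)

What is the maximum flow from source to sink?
Maximum flow = 8

Max flow: 8

Flow assignment:
  0 → 1: 8/20
  1 → 2: 8/13
  2 → 3: 8/11
  3 → 10: 8/19
  10 → 11: 8/16
  11 → 12: 8/10
  12 → 13: 8/8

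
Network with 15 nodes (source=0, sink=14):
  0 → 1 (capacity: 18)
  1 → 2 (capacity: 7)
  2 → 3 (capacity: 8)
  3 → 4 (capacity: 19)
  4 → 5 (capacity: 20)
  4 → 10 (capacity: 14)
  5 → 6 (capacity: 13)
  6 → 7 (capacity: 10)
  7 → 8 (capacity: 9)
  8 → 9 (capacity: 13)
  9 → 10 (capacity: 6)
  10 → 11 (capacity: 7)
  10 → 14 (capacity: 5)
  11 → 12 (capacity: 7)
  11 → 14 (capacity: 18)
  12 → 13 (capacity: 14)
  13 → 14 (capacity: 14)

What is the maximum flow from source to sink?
Maximum flow = 7

Max flow: 7

Flow assignment:
  0 → 1: 7/18
  1 → 2: 7/7
  2 → 3: 7/8
  3 → 4: 7/19
  4 → 10: 7/14
  10 → 11: 2/7
  10 → 14: 5/5
  11 → 14: 2/18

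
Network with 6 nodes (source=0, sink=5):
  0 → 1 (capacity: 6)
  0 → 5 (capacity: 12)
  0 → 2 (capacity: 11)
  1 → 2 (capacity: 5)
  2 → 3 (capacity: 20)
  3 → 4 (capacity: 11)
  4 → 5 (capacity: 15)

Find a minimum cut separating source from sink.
Min cut value = 23, edges: (0,5), (3,4)

Min cut value: 23
Partition: S = [0, 1, 2, 3], T = [4, 5]
Cut edges: (0,5), (3,4)

By max-flow min-cut theorem, max flow = min cut = 23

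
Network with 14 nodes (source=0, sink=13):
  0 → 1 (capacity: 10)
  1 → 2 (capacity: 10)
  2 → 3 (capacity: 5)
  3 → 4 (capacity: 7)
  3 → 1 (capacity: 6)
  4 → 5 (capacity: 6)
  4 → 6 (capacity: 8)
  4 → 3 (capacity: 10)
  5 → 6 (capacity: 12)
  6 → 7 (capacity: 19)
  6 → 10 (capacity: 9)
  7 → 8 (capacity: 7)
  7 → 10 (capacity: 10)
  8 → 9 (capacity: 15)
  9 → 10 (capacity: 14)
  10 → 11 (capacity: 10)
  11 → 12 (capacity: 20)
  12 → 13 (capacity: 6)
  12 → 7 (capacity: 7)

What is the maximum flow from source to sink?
Maximum flow = 5

Max flow: 5

Flow assignment:
  0 → 1: 5/10
  1 → 2: 5/10
  2 → 3: 5/5
  3 → 4: 5/7
  4 → 6: 5/8
  6 → 10: 5/9
  10 → 11: 5/10
  11 → 12: 5/20
  12 → 13: 5/6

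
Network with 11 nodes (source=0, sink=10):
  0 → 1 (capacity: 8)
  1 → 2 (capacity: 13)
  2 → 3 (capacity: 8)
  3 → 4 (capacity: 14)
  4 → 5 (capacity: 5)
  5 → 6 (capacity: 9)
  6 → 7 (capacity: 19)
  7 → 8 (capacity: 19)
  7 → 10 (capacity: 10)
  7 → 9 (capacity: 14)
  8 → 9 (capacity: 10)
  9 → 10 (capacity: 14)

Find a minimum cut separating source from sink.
Min cut value = 5, edges: (4,5)

Min cut value: 5
Partition: S = [0, 1, 2, 3, 4], T = [5, 6, 7, 8, 9, 10]
Cut edges: (4,5)

By max-flow min-cut theorem, max flow = min cut = 5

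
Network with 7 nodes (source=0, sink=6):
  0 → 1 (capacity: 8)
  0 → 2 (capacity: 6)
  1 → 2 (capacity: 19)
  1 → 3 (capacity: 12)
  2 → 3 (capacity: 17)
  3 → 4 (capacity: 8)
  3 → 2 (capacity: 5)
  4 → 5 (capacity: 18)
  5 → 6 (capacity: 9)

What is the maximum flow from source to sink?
Maximum flow = 8

Max flow: 8

Flow assignment:
  0 → 1: 2/8
  0 → 2: 6/6
  1 → 3: 2/12
  2 → 3: 6/17
  3 → 4: 8/8
  4 → 5: 8/18
  5 → 6: 8/9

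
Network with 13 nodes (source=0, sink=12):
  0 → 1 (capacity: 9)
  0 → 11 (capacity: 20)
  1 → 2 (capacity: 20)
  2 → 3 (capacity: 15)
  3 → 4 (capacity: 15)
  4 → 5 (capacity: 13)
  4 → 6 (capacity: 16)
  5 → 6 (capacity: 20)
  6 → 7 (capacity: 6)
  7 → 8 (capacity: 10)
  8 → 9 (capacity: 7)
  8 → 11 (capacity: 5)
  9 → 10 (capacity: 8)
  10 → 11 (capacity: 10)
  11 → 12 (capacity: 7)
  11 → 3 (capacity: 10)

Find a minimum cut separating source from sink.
Min cut value = 7, edges: (11,12)

Min cut value: 7
Partition: S = [0, 1, 2, 3, 4, 5, 6, 7, 8, 9, 10, 11], T = [12]
Cut edges: (11,12)

By max-flow min-cut theorem, max flow = min cut = 7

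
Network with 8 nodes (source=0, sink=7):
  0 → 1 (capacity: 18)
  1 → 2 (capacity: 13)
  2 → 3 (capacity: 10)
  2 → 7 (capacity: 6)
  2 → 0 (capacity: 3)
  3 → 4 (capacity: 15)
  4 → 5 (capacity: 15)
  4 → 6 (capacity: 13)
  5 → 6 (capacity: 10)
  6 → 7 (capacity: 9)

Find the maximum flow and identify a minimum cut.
Max flow = 13, Min cut edges: (1,2)

Maximum flow: 13
Minimum cut: (1,2)
Partition: S = [0, 1], T = [2, 3, 4, 5, 6, 7]

Max-flow min-cut theorem verified: both equal 13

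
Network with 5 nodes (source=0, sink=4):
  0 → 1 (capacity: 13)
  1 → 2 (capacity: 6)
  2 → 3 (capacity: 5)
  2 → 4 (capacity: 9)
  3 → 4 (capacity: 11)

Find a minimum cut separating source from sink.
Min cut value = 6, edges: (1,2)

Min cut value: 6
Partition: S = [0, 1], T = [2, 3, 4]
Cut edges: (1,2)

By max-flow min-cut theorem, max flow = min cut = 6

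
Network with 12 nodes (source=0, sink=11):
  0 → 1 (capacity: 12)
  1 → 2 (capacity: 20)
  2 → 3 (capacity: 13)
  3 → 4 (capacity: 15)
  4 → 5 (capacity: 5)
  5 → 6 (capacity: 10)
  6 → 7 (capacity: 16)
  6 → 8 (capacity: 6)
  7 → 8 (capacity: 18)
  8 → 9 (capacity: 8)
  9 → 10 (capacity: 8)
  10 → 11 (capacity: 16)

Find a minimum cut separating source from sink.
Min cut value = 5, edges: (4,5)

Min cut value: 5
Partition: S = [0, 1, 2, 3, 4], T = [5, 6, 7, 8, 9, 10, 11]
Cut edges: (4,5)

By max-flow min-cut theorem, max flow = min cut = 5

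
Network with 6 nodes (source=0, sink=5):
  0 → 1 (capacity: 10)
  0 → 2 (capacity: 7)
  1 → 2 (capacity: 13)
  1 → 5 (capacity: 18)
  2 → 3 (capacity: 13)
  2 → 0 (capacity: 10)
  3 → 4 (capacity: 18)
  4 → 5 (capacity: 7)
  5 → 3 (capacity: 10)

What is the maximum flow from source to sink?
Maximum flow = 17

Max flow: 17

Flow assignment:
  0 → 1: 10/10
  0 → 2: 7/7
  1 → 5: 10/18
  2 → 3: 7/13
  3 → 4: 7/18
  4 → 5: 7/7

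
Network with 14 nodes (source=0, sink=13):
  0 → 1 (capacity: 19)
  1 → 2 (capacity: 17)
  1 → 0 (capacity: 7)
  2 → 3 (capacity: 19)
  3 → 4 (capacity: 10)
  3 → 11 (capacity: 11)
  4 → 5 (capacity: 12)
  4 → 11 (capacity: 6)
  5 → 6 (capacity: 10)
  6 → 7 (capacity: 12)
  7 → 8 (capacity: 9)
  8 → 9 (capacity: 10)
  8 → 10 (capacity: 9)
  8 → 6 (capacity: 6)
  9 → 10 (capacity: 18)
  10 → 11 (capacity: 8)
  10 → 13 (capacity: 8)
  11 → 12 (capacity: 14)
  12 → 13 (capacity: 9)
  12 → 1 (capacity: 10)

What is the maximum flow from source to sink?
Maximum flow = 17

Max flow: 17

Flow assignment:
  0 → 1: 17/19
  1 → 2: 17/17
  2 → 3: 17/19
  3 → 4: 10/10
  3 → 11: 7/11
  4 → 5: 8/12
  4 → 11: 2/6
  5 → 6: 8/10
  6 → 7: 8/12
  7 → 8: 8/9
  8 → 10: 8/9
  10 → 13: 8/8
  11 → 12: 9/14
  12 → 13: 9/9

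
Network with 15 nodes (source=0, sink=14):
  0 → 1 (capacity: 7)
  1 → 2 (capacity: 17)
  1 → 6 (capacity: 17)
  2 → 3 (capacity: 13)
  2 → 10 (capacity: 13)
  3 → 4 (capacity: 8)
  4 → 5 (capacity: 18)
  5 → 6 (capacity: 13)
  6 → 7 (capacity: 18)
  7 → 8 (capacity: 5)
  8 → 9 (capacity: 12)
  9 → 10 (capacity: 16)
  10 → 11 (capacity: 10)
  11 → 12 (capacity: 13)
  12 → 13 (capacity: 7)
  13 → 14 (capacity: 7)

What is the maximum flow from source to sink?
Maximum flow = 7

Max flow: 7

Flow assignment:
  0 → 1: 7/7
  1 → 2: 7/17
  2 → 10: 7/13
  10 → 11: 7/10
  11 → 12: 7/13
  12 → 13: 7/7
  13 → 14: 7/7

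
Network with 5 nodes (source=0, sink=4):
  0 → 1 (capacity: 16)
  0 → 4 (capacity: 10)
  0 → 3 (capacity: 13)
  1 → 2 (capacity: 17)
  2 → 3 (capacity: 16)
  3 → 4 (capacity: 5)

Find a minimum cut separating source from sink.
Min cut value = 15, edges: (0,4), (3,4)

Min cut value: 15
Partition: S = [0, 1, 2, 3], T = [4]
Cut edges: (0,4), (3,4)

By max-flow min-cut theorem, max flow = min cut = 15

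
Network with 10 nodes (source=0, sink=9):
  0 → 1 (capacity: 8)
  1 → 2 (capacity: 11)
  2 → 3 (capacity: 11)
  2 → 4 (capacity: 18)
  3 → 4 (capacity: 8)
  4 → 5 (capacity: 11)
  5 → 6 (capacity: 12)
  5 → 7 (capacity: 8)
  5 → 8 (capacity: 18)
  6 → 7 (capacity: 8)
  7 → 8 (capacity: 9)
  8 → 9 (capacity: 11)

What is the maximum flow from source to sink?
Maximum flow = 8

Max flow: 8

Flow assignment:
  0 → 1: 8/8
  1 → 2: 8/11
  2 → 4: 8/18
  4 → 5: 8/11
  5 → 8: 8/18
  8 → 9: 8/11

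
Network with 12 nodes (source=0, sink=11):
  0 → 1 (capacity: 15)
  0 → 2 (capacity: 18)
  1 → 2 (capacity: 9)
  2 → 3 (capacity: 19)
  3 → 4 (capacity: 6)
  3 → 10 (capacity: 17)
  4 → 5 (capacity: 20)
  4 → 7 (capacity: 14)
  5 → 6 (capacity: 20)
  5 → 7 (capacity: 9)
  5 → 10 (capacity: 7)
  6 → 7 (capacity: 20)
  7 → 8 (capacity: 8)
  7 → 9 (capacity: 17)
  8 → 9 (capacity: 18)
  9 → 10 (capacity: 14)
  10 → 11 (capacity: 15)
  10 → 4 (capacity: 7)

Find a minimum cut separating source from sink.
Min cut value = 15, edges: (10,11)

Min cut value: 15
Partition: S = [0, 1, 2, 3, 4, 5, 6, 7, 8, 9, 10], T = [11]
Cut edges: (10,11)

By max-flow min-cut theorem, max flow = min cut = 15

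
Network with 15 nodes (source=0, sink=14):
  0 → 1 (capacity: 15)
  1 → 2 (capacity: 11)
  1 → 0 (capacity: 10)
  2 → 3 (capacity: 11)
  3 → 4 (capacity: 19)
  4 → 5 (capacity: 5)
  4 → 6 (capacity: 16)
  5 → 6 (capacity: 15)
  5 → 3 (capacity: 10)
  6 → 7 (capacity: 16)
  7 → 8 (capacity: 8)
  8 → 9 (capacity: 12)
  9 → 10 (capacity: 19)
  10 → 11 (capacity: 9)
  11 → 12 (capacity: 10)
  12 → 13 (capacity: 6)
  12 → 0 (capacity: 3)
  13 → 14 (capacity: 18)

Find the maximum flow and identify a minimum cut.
Max flow = 6, Min cut edges: (12,13)

Maximum flow: 6
Minimum cut: (12,13)
Partition: S = [0, 1, 2, 3, 4, 5, 6, 7, 8, 9, 10, 11, 12], T = [13, 14]

Max-flow min-cut theorem verified: both equal 6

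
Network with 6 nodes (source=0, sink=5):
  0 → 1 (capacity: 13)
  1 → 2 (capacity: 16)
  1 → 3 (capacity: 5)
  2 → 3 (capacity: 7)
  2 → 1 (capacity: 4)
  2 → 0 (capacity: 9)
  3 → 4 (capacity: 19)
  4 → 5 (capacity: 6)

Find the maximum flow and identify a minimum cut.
Max flow = 6, Min cut edges: (4,5)

Maximum flow: 6
Minimum cut: (4,5)
Partition: S = [0, 1, 2, 3, 4], T = [5]

Max-flow min-cut theorem verified: both equal 6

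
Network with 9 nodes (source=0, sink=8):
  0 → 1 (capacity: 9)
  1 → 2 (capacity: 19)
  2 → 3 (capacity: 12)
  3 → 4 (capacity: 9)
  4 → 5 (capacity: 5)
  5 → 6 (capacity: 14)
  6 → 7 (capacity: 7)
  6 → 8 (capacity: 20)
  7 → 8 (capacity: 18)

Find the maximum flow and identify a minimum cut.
Max flow = 5, Min cut edges: (4,5)

Maximum flow: 5
Minimum cut: (4,5)
Partition: S = [0, 1, 2, 3, 4], T = [5, 6, 7, 8]

Max-flow min-cut theorem verified: both equal 5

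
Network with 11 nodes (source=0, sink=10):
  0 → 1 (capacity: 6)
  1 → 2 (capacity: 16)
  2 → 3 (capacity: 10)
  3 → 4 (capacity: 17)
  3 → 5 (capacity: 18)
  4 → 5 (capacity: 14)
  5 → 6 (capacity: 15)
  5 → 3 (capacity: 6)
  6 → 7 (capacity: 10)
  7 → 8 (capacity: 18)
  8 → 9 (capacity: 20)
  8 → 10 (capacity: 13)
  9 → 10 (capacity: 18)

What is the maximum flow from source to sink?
Maximum flow = 6

Max flow: 6

Flow assignment:
  0 → 1: 6/6
  1 → 2: 6/16
  2 → 3: 6/10
  3 → 5: 6/18
  5 → 6: 6/15
  6 → 7: 6/10
  7 → 8: 6/18
  8 → 10: 6/13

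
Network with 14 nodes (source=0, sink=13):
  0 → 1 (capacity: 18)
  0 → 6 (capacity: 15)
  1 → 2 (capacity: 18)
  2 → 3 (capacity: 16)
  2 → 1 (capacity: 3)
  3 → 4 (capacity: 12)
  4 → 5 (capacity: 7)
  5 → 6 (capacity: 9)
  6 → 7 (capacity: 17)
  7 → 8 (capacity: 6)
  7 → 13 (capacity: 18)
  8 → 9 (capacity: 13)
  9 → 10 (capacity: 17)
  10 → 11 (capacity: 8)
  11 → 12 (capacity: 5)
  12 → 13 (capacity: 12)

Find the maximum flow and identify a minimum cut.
Max flow = 17, Min cut edges: (6,7)

Maximum flow: 17
Minimum cut: (6,7)
Partition: S = [0, 1, 2, 3, 4, 5, 6], T = [7, 8, 9, 10, 11, 12, 13]

Max-flow min-cut theorem verified: both equal 17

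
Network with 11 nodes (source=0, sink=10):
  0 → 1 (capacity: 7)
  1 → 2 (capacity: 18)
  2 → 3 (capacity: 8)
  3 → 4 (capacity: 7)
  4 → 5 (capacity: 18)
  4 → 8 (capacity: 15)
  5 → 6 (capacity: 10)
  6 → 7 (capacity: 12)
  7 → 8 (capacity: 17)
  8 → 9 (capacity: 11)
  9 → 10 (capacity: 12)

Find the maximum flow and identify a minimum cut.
Max flow = 7, Min cut edges: (3,4)

Maximum flow: 7
Minimum cut: (3,4)
Partition: S = [0, 1, 2, 3], T = [4, 5, 6, 7, 8, 9, 10]

Max-flow min-cut theorem verified: both equal 7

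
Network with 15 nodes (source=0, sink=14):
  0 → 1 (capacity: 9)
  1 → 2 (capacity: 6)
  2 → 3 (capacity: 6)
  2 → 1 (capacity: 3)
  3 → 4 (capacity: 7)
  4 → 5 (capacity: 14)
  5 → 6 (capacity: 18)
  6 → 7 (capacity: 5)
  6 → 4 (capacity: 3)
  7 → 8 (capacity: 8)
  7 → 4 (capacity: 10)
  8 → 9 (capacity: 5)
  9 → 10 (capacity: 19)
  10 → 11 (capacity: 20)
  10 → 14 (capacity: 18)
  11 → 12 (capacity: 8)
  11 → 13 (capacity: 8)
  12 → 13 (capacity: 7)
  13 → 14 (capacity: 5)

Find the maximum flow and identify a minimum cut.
Max flow = 5, Min cut edges: (8,9)

Maximum flow: 5
Minimum cut: (8,9)
Partition: S = [0, 1, 2, 3, 4, 5, 6, 7, 8], T = [9, 10, 11, 12, 13, 14]

Max-flow min-cut theorem verified: both equal 5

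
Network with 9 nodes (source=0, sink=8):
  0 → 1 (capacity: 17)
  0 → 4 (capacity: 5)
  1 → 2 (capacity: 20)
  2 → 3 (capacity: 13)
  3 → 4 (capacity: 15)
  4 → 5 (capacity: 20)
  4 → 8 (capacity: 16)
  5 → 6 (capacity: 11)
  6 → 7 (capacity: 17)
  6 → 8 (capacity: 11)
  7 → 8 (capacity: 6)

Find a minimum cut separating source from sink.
Min cut value = 18, edges: (0,4), (2,3)

Min cut value: 18
Partition: S = [0, 1, 2], T = [3, 4, 5, 6, 7, 8]
Cut edges: (0,4), (2,3)

By max-flow min-cut theorem, max flow = min cut = 18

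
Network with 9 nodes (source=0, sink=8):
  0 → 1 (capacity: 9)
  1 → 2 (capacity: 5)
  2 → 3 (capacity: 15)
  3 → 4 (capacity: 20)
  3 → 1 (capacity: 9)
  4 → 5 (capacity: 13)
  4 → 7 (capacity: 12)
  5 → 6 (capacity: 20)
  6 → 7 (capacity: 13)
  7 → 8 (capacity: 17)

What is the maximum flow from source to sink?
Maximum flow = 5

Max flow: 5

Flow assignment:
  0 → 1: 5/9
  1 → 2: 5/5
  2 → 3: 5/15
  3 → 4: 5/20
  4 → 7: 5/12
  7 → 8: 5/17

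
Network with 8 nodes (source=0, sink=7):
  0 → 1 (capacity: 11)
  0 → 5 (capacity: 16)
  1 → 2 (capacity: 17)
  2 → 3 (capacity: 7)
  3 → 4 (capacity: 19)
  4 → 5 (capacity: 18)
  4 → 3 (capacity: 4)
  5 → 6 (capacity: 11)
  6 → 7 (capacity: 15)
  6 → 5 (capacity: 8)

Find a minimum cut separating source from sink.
Min cut value = 11, edges: (5,6)

Min cut value: 11
Partition: S = [0, 1, 2, 3, 4, 5], T = [6, 7]
Cut edges: (5,6)

By max-flow min-cut theorem, max flow = min cut = 11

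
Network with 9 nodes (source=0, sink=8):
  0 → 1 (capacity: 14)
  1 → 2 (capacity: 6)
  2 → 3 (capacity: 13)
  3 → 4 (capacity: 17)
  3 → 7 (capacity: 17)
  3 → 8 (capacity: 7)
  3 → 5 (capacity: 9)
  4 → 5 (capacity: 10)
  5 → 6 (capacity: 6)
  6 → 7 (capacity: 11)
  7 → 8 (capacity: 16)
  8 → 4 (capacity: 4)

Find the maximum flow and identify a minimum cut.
Max flow = 6, Min cut edges: (1,2)

Maximum flow: 6
Minimum cut: (1,2)
Partition: S = [0, 1], T = [2, 3, 4, 5, 6, 7, 8]

Max-flow min-cut theorem verified: both equal 6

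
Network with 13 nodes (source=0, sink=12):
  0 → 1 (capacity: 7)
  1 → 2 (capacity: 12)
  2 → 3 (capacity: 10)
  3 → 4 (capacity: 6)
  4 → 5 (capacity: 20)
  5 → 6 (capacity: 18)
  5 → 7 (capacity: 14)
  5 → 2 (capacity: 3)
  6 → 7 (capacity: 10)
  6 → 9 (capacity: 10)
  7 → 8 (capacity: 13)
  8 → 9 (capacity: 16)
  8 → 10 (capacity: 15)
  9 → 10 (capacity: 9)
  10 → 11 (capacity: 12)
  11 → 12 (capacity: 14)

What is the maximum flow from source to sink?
Maximum flow = 6

Max flow: 6

Flow assignment:
  0 → 1: 6/7
  1 → 2: 6/12
  2 → 3: 6/10
  3 → 4: 6/6
  4 → 5: 6/20
  5 → 6: 6/18
  6 → 9: 6/10
  9 → 10: 6/9
  10 → 11: 6/12
  11 → 12: 6/14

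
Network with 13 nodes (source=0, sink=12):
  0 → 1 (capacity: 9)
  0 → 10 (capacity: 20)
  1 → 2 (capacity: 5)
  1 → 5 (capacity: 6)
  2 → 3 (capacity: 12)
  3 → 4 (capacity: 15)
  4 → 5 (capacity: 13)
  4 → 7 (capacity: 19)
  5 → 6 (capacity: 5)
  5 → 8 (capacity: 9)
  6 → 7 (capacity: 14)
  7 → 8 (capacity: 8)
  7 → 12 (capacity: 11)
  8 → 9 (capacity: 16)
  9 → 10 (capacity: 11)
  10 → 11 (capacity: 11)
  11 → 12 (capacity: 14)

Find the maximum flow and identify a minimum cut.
Max flow = 20, Min cut edges: (0,1), (10,11)

Maximum flow: 20
Minimum cut: (0,1), (10,11)
Partition: S = [0, 8, 9, 10], T = [1, 2, 3, 4, 5, 6, 7, 11, 12]

Max-flow min-cut theorem verified: both equal 20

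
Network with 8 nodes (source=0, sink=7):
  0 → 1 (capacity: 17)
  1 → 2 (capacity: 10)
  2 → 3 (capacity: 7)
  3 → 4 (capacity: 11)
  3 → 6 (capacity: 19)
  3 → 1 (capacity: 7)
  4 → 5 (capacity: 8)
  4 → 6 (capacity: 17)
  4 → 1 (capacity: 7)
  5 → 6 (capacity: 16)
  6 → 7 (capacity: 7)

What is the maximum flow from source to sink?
Maximum flow = 7

Max flow: 7

Flow assignment:
  0 → 1: 7/17
  1 → 2: 7/10
  2 → 3: 7/7
  3 → 6: 7/19
  6 → 7: 7/7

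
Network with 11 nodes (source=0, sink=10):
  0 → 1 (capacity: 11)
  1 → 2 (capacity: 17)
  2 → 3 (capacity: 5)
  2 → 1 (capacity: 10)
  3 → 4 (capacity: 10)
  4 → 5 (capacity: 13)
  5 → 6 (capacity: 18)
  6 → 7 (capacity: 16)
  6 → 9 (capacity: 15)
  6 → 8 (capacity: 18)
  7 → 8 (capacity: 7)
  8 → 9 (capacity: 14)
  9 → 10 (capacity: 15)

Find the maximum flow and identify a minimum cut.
Max flow = 5, Min cut edges: (2,3)

Maximum flow: 5
Minimum cut: (2,3)
Partition: S = [0, 1, 2], T = [3, 4, 5, 6, 7, 8, 9, 10]

Max-flow min-cut theorem verified: both equal 5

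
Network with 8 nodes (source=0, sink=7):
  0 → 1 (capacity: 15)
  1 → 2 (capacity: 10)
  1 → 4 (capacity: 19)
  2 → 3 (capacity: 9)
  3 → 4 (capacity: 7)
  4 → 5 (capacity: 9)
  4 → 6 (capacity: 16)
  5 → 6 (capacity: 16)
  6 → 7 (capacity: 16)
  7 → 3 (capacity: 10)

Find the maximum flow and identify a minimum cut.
Max flow = 15, Min cut edges: (0,1)

Maximum flow: 15
Minimum cut: (0,1)
Partition: S = [0], T = [1, 2, 3, 4, 5, 6, 7]

Max-flow min-cut theorem verified: both equal 15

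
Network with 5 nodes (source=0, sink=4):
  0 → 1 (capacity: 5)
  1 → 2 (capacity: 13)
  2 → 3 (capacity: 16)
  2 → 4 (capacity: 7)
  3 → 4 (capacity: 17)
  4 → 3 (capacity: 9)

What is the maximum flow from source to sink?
Maximum flow = 5

Max flow: 5

Flow assignment:
  0 → 1: 5/5
  1 → 2: 5/13
  2 → 4: 5/7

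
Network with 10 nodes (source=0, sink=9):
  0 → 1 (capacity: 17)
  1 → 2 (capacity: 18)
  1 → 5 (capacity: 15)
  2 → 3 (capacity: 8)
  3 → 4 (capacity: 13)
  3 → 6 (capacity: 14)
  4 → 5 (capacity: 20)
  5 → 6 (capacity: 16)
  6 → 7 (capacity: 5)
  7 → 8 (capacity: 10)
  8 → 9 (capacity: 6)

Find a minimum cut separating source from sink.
Min cut value = 5, edges: (6,7)

Min cut value: 5
Partition: S = [0, 1, 2, 3, 4, 5, 6], T = [7, 8, 9]
Cut edges: (6,7)

By max-flow min-cut theorem, max flow = min cut = 5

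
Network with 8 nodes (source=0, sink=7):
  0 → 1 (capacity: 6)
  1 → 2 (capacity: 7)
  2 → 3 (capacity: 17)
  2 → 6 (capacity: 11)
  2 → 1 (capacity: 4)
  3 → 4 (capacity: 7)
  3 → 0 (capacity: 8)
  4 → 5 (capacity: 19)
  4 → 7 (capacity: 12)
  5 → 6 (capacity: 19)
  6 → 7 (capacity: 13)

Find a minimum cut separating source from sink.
Min cut value = 6, edges: (0,1)

Min cut value: 6
Partition: S = [0], T = [1, 2, 3, 4, 5, 6, 7]
Cut edges: (0,1)

By max-flow min-cut theorem, max flow = min cut = 6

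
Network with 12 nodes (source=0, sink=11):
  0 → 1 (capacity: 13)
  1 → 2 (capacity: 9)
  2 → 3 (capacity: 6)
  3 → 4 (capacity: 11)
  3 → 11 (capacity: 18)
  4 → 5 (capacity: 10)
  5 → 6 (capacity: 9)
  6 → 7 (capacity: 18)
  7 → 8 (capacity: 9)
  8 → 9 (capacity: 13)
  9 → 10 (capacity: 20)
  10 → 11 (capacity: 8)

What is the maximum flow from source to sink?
Maximum flow = 6

Max flow: 6

Flow assignment:
  0 → 1: 6/13
  1 → 2: 6/9
  2 → 3: 6/6
  3 → 11: 6/18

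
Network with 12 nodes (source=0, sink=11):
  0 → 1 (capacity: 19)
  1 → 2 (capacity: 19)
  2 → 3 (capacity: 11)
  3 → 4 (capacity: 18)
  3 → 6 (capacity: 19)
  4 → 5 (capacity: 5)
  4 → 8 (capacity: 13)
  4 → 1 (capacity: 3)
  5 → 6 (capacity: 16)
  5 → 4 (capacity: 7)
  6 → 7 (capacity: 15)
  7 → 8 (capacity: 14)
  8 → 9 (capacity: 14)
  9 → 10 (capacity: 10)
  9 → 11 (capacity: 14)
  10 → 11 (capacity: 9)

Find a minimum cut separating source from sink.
Min cut value = 11, edges: (2,3)

Min cut value: 11
Partition: S = [0, 1, 2], T = [3, 4, 5, 6, 7, 8, 9, 10, 11]
Cut edges: (2,3)

By max-flow min-cut theorem, max flow = min cut = 11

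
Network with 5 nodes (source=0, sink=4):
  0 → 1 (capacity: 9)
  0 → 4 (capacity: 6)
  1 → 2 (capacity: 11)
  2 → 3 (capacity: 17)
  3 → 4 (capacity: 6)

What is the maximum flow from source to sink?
Maximum flow = 12

Max flow: 12

Flow assignment:
  0 → 1: 6/9
  0 → 4: 6/6
  1 → 2: 6/11
  2 → 3: 6/17
  3 → 4: 6/6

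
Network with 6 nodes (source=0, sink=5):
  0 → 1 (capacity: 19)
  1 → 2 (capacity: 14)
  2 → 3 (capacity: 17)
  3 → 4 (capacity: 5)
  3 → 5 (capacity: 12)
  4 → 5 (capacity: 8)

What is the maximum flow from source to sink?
Maximum flow = 14

Max flow: 14

Flow assignment:
  0 → 1: 14/19
  1 → 2: 14/14
  2 → 3: 14/17
  3 → 4: 2/5
  3 → 5: 12/12
  4 → 5: 2/8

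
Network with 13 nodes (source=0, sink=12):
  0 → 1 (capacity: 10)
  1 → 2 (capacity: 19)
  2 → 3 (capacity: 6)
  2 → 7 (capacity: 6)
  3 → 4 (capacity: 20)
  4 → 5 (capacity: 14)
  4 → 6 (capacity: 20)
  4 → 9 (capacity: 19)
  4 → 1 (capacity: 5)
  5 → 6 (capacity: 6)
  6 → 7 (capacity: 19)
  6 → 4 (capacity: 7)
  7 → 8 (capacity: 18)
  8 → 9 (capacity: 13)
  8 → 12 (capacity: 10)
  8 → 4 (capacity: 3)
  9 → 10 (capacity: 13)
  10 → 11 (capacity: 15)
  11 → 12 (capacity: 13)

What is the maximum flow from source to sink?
Maximum flow = 10

Max flow: 10

Flow assignment:
  0 → 1: 10/10
  1 → 2: 10/19
  2 → 3: 4/6
  2 → 7: 6/6
  3 → 4: 4/20
  4 → 6: 4/20
  6 → 7: 4/19
  7 → 8: 10/18
  8 → 12: 10/10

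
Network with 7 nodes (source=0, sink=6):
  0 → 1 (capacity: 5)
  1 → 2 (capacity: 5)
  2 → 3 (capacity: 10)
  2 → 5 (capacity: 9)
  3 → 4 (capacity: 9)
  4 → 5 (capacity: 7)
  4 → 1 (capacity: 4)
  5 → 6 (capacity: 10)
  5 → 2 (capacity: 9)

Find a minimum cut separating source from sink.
Min cut value = 5, edges: (1,2)

Min cut value: 5
Partition: S = [0, 1], T = [2, 3, 4, 5, 6]
Cut edges: (1,2)

By max-flow min-cut theorem, max flow = min cut = 5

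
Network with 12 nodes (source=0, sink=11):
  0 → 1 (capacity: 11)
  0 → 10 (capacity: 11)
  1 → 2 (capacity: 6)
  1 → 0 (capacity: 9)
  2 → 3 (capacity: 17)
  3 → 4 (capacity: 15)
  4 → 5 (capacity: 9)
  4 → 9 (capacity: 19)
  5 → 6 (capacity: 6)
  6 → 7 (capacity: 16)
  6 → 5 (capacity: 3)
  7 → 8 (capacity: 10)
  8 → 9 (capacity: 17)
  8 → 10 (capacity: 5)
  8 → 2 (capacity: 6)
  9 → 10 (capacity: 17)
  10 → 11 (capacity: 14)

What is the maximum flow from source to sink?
Maximum flow = 14

Max flow: 14

Flow assignment:
  0 → 1: 6/11
  0 → 10: 8/11
  1 → 2: 6/6
  2 → 3: 6/17
  3 → 4: 6/15
  4 → 9: 6/19
  9 → 10: 6/17
  10 → 11: 14/14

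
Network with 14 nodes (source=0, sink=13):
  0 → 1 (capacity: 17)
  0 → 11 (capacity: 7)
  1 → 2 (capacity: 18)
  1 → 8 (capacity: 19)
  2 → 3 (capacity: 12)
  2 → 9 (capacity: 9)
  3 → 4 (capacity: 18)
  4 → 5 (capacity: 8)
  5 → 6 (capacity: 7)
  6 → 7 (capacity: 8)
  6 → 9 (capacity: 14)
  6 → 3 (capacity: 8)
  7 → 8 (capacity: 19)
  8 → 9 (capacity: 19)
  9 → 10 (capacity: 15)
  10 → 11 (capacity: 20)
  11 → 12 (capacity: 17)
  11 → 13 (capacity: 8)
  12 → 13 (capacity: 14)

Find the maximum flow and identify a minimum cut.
Max flow = 22, Min cut edges: (11,13), (12,13)

Maximum flow: 22
Minimum cut: (11,13), (12,13)
Partition: S = [0, 1, 2, 3, 4, 5, 6, 7, 8, 9, 10, 11, 12], T = [13]

Max-flow min-cut theorem verified: both equal 22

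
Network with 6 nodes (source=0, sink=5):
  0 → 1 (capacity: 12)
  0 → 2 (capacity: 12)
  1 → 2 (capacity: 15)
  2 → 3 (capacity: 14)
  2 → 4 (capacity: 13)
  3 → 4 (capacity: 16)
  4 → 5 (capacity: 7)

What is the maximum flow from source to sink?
Maximum flow = 7

Max flow: 7

Flow assignment:
  0 → 1: 7/12
  1 → 2: 7/15
  2 → 4: 7/13
  4 → 5: 7/7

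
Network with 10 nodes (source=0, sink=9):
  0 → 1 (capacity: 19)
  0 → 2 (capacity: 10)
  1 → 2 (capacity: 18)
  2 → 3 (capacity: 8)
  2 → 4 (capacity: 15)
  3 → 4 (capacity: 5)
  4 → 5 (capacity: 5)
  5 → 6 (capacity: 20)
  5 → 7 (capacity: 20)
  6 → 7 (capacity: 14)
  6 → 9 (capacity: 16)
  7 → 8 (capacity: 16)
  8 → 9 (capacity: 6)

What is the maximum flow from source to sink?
Maximum flow = 5

Max flow: 5

Flow assignment:
  0 → 1: 5/19
  1 → 2: 5/18
  2 → 3: 5/8
  3 → 4: 5/5
  4 → 5: 5/5
  5 → 6: 5/20
  6 → 9: 5/16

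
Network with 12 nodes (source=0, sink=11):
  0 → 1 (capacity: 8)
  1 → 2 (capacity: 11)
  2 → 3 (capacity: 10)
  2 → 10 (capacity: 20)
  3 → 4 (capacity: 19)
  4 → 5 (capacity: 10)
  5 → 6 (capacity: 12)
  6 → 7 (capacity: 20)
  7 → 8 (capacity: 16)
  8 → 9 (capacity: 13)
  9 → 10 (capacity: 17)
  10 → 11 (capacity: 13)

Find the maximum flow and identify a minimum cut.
Max flow = 8, Min cut edges: (0,1)

Maximum flow: 8
Minimum cut: (0,1)
Partition: S = [0], T = [1, 2, 3, 4, 5, 6, 7, 8, 9, 10, 11]

Max-flow min-cut theorem verified: both equal 8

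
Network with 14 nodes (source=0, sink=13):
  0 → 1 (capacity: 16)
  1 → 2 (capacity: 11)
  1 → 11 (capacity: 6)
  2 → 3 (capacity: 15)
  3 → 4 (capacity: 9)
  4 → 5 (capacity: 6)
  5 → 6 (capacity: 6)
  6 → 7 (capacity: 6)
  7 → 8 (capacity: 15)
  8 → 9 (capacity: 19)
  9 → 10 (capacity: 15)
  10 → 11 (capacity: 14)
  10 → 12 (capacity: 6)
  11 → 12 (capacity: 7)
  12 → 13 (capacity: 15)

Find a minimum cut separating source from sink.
Min cut value = 12, edges: (1,11), (6,7)

Min cut value: 12
Partition: S = [0, 1, 2, 3, 4, 5, 6], T = [7, 8, 9, 10, 11, 12, 13]
Cut edges: (1,11), (6,7)

By max-flow min-cut theorem, max flow = min cut = 12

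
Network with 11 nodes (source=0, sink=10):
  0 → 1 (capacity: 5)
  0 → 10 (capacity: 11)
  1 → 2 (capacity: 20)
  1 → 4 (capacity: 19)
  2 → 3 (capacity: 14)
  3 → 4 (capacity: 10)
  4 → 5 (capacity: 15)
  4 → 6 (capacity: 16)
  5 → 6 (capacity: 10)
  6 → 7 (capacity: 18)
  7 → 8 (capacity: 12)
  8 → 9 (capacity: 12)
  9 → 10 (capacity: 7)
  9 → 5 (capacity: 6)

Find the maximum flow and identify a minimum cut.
Max flow = 16, Min cut edges: (0,1), (0,10)

Maximum flow: 16
Minimum cut: (0,1), (0,10)
Partition: S = [0], T = [1, 2, 3, 4, 5, 6, 7, 8, 9, 10]

Max-flow min-cut theorem verified: both equal 16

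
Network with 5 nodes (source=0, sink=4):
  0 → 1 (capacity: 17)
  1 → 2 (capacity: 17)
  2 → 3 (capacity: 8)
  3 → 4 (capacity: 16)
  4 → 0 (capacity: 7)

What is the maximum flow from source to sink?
Maximum flow = 8

Max flow: 8

Flow assignment:
  0 → 1: 8/17
  1 → 2: 8/17
  2 → 3: 8/8
  3 → 4: 8/16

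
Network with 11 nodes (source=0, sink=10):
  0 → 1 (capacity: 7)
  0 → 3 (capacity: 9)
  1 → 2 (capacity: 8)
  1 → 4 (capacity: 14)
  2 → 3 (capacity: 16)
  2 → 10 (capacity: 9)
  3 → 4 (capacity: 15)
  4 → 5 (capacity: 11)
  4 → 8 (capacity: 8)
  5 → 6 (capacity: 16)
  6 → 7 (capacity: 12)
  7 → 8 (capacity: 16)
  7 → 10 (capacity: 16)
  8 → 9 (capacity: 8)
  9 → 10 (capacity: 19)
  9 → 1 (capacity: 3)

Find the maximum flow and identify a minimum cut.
Max flow = 16, Min cut edges: (0,1), (0,3)

Maximum flow: 16
Minimum cut: (0,1), (0,3)
Partition: S = [0], T = [1, 2, 3, 4, 5, 6, 7, 8, 9, 10]

Max-flow min-cut theorem verified: both equal 16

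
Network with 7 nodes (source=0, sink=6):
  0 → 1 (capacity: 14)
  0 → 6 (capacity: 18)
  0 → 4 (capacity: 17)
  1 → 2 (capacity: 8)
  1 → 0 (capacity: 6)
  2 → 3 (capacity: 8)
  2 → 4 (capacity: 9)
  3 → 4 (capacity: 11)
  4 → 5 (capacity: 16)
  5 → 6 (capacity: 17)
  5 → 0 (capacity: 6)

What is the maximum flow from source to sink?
Maximum flow = 34

Max flow: 34

Flow assignment:
  0 → 1: 8/14
  0 → 6: 18/18
  0 → 4: 8/17
  1 → 2: 8/8
  2 → 4: 8/9
  4 → 5: 16/16
  5 → 6: 16/17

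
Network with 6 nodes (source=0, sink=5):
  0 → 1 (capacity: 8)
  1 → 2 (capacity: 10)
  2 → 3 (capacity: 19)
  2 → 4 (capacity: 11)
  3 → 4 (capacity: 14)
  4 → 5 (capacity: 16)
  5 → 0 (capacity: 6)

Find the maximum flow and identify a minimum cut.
Max flow = 8, Min cut edges: (0,1)

Maximum flow: 8
Minimum cut: (0,1)
Partition: S = [0], T = [1, 2, 3, 4, 5]

Max-flow min-cut theorem verified: both equal 8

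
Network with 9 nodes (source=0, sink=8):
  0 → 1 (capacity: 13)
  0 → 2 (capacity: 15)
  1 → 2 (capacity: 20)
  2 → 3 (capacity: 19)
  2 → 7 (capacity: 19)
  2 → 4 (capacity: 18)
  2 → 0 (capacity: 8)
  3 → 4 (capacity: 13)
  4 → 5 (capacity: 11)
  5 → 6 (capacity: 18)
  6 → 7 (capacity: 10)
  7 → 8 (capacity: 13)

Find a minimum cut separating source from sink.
Min cut value = 13, edges: (7,8)

Min cut value: 13
Partition: S = [0, 1, 2, 3, 4, 5, 6, 7], T = [8]
Cut edges: (7,8)

By max-flow min-cut theorem, max flow = min cut = 13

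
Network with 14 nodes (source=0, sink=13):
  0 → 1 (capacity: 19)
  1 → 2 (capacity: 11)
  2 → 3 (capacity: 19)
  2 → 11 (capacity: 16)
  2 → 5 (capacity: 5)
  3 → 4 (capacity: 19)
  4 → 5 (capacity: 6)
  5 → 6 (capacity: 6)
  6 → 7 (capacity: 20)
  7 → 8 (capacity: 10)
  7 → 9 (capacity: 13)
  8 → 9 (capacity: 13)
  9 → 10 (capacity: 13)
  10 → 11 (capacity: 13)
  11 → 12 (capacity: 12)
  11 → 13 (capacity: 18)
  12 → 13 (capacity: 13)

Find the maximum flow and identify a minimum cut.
Max flow = 11, Min cut edges: (1,2)

Maximum flow: 11
Minimum cut: (1,2)
Partition: S = [0, 1], T = [2, 3, 4, 5, 6, 7, 8, 9, 10, 11, 12, 13]

Max-flow min-cut theorem verified: both equal 11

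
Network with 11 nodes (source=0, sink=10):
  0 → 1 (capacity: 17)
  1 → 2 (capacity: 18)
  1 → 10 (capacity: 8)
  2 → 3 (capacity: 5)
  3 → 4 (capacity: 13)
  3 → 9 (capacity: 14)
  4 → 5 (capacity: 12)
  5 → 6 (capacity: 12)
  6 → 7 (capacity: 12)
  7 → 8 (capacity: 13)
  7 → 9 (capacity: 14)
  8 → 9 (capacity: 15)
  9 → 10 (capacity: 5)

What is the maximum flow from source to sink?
Maximum flow = 13

Max flow: 13

Flow assignment:
  0 → 1: 13/17
  1 → 2: 5/18
  1 → 10: 8/8
  2 → 3: 5/5
  3 → 9: 5/14
  9 → 10: 5/5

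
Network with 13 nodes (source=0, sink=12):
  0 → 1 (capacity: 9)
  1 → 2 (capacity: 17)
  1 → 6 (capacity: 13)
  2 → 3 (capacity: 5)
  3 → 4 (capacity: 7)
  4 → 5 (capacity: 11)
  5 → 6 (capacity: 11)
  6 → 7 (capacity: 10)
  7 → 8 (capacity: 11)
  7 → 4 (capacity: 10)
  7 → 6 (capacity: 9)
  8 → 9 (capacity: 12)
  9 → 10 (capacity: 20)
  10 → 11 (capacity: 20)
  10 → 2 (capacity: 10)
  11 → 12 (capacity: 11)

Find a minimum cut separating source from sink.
Min cut value = 9, edges: (0,1)

Min cut value: 9
Partition: S = [0], T = [1, 2, 3, 4, 5, 6, 7, 8, 9, 10, 11, 12]
Cut edges: (0,1)

By max-flow min-cut theorem, max flow = min cut = 9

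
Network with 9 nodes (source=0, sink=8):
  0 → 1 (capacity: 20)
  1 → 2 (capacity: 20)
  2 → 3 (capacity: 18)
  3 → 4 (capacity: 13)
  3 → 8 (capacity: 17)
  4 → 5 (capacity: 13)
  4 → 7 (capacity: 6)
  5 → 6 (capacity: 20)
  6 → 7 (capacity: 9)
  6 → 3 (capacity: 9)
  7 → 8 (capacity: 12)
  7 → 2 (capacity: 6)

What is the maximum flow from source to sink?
Maximum flow = 18

Max flow: 18

Flow assignment:
  0 → 1: 18/20
  1 → 2: 18/20
  2 → 3: 18/18
  3 → 4: 1/13
  3 → 8: 17/17
  4 → 7: 1/6
  7 → 8: 1/12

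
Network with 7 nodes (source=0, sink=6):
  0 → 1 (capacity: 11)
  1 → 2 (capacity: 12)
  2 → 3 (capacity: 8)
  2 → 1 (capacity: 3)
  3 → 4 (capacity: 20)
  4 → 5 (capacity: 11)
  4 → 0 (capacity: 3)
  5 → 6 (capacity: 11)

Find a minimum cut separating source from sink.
Min cut value = 8, edges: (2,3)

Min cut value: 8
Partition: S = [0, 1, 2], T = [3, 4, 5, 6]
Cut edges: (2,3)

By max-flow min-cut theorem, max flow = min cut = 8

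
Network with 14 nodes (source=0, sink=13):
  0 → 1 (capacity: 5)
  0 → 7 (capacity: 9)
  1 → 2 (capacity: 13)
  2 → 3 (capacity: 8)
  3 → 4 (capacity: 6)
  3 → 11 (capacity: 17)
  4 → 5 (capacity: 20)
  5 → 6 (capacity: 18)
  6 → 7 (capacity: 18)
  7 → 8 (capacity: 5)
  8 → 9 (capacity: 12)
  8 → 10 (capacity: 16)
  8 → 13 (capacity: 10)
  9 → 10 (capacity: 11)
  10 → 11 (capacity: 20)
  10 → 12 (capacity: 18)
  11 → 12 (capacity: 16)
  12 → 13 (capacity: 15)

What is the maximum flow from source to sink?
Maximum flow = 10

Max flow: 10

Flow assignment:
  0 → 1: 5/5
  0 → 7: 5/9
  1 → 2: 5/13
  2 → 3: 5/8
  3 → 11: 5/17
  7 → 8: 5/5
  8 → 13: 5/10
  11 → 12: 5/16
  12 → 13: 5/15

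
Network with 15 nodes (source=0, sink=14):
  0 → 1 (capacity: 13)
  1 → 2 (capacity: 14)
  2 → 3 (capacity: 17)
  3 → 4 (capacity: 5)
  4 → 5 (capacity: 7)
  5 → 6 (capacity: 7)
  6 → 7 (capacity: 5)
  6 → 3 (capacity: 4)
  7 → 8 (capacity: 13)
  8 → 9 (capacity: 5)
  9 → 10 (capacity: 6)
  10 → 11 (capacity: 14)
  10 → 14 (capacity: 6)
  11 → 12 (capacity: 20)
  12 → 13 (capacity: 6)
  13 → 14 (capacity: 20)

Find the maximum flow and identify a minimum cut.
Max flow = 5, Min cut edges: (8,9)

Maximum flow: 5
Minimum cut: (8,9)
Partition: S = [0, 1, 2, 3, 4, 5, 6, 7, 8], T = [9, 10, 11, 12, 13, 14]

Max-flow min-cut theorem verified: both equal 5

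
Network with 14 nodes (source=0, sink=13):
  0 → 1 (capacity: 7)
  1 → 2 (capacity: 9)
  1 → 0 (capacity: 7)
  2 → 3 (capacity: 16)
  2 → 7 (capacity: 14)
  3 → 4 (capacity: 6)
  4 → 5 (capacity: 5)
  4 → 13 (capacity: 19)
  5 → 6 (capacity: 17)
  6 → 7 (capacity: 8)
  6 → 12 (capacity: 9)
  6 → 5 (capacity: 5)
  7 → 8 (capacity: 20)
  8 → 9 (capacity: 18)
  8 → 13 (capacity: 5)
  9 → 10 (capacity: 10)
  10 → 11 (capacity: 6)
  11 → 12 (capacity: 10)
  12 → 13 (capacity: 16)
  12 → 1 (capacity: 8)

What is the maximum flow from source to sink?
Maximum flow = 7

Max flow: 7

Flow assignment:
  0 → 1: 7/7
  1 → 2: 7/9
  2 → 3: 6/16
  2 → 7: 1/14
  3 → 4: 6/6
  4 → 13: 6/19
  7 → 8: 1/20
  8 → 13: 1/5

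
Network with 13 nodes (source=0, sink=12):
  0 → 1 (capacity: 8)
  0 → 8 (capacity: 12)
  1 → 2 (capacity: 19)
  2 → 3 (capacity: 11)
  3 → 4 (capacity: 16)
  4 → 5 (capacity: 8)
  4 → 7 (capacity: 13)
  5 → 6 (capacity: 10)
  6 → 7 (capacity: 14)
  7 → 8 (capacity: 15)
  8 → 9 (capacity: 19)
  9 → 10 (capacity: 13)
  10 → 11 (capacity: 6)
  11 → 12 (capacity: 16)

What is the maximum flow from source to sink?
Maximum flow = 6

Max flow: 6

Flow assignment:
  0 → 1: 6/8
  1 → 2: 6/19
  2 → 3: 6/11
  3 → 4: 6/16
  4 → 7: 6/13
  7 → 8: 6/15
  8 → 9: 6/19
  9 → 10: 6/13
  10 → 11: 6/6
  11 → 12: 6/16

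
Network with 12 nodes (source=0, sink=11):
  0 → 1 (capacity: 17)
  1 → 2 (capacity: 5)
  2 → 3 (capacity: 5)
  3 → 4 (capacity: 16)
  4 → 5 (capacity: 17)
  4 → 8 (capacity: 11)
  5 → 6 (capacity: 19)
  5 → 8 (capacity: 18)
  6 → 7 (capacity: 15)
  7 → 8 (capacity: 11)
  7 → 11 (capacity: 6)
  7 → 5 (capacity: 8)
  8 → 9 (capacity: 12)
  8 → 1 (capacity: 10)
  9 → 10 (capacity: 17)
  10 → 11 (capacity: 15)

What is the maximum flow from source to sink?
Maximum flow = 5

Max flow: 5

Flow assignment:
  0 → 1: 5/17
  1 → 2: 5/5
  2 → 3: 5/5
  3 → 4: 5/16
  4 → 5: 5/17
  5 → 6: 5/19
  6 → 7: 5/15
  7 → 11: 5/6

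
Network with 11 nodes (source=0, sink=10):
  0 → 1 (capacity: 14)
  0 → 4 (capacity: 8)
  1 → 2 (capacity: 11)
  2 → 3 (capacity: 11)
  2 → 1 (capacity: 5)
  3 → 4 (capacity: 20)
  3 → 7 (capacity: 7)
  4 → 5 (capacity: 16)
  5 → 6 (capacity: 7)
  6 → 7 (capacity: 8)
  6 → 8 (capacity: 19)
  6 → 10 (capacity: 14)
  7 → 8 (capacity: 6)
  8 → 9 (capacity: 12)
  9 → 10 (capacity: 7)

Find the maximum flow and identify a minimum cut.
Max flow = 13, Min cut edges: (5,6), (7,8)

Maximum flow: 13
Minimum cut: (5,6), (7,8)
Partition: S = [0, 1, 2, 3, 4, 5, 7], T = [6, 8, 9, 10]

Max-flow min-cut theorem verified: both equal 13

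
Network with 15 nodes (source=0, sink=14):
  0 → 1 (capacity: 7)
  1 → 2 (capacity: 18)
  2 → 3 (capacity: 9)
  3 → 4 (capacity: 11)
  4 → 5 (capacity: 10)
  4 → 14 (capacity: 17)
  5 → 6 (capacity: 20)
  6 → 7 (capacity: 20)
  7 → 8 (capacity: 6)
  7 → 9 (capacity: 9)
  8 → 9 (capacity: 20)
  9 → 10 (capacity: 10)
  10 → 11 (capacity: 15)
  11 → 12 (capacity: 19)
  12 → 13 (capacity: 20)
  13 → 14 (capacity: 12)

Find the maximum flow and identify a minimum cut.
Max flow = 7, Min cut edges: (0,1)

Maximum flow: 7
Minimum cut: (0,1)
Partition: S = [0], T = [1, 2, 3, 4, 5, 6, 7, 8, 9, 10, 11, 12, 13, 14]

Max-flow min-cut theorem verified: both equal 7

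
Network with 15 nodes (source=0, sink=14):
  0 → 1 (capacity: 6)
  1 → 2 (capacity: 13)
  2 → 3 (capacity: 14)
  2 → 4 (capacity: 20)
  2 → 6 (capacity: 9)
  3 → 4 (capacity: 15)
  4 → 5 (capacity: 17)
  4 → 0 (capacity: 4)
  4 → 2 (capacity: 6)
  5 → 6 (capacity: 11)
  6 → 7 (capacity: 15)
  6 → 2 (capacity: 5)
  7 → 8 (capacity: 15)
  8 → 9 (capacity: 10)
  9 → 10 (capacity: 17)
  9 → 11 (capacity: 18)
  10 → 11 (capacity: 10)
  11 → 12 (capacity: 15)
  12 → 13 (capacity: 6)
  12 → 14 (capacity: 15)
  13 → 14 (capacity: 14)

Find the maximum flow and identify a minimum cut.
Max flow = 6, Min cut edges: (0,1)

Maximum flow: 6
Minimum cut: (0,1)
Partition: S = [0], T = [1, 2, 3, 4, 5, 6, 7, 8, 9, 10, 11, 12, 13, 14]

Max-flow min-cut theorem verified: both equal 6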